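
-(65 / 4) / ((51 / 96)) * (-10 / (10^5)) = 13 / 4250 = 0.00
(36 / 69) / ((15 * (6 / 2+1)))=0.01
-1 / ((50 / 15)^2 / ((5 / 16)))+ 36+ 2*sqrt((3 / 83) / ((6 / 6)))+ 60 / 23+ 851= 889.96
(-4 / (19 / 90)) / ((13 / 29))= -42.27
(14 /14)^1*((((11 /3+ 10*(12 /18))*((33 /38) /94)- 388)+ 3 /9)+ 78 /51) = -70326005 /182172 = -386.04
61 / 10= 6.10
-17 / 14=-1.21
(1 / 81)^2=1 / 6561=0.00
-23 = -23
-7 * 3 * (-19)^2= -7581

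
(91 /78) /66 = 7 /396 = 0.02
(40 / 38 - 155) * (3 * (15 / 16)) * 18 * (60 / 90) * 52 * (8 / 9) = -4563000 / 19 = -240157.89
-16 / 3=-5.33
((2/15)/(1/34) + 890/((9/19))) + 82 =88444/45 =1965.42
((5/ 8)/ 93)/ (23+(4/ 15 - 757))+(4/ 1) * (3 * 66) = 2161754471/ 2729488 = 792.00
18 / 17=1.06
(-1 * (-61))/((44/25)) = 34.66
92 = 92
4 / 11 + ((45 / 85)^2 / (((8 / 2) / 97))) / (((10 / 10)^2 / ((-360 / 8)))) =-3884591 / 12716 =-305.49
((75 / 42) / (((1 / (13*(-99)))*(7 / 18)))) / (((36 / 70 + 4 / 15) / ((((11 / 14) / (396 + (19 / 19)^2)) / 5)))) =-9555975 / 3190292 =-3.00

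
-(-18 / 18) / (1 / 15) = 15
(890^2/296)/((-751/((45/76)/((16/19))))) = -2.51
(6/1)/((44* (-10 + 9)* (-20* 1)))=3/440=0.01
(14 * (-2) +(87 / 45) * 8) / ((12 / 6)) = -94 / 15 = -6.27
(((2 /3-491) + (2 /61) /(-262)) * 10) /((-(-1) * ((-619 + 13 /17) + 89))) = 1998309880 /215685081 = 9.26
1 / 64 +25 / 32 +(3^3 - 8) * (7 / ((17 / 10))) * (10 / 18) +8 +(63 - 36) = 776123 / 9792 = 79.26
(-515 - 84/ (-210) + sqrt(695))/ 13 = -2573/ 65 + sqrt(695)/ 13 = -37.56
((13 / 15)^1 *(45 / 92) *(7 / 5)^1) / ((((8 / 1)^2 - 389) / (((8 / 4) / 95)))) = -21 / 546250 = -0.00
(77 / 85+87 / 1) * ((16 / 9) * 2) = 239104 / 765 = 312.55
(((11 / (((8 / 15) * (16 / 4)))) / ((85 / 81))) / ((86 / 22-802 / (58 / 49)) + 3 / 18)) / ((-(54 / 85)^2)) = 1491325 / 82498112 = 0.02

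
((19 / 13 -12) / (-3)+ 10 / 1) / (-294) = -527 / 11466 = -0.05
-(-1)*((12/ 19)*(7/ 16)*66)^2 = 480249/ 1444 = 332.58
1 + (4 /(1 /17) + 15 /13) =912 /13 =70.15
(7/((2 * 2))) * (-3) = -21/4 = -5.25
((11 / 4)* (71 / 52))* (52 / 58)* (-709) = -553729 / 232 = -2386.76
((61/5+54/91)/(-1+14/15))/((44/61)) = -1065243/4004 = -266.04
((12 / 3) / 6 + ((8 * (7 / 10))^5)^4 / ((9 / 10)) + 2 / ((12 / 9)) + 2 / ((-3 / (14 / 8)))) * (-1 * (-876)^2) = -14960851955129233544587540674171728 / 19073486328125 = -784379514985079559662.47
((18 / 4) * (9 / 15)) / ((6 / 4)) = 9 / 5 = 1.80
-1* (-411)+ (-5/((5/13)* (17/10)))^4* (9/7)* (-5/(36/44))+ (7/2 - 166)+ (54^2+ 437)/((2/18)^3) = 2827022057637/1169294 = 2417717.06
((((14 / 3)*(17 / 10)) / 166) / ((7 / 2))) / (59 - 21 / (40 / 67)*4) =-34 / 203433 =-0.00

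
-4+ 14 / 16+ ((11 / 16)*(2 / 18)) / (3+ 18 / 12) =-3.11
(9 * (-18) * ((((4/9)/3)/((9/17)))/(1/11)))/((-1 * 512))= 187/192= 0.97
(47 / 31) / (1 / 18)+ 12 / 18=2600 / 93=27.96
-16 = -16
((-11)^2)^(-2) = 1 / 14641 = 0.00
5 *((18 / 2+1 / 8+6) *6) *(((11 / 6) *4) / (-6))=-6655 / 12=-554.58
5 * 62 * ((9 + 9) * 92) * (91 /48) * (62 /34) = 30170595 /17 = 1774740.88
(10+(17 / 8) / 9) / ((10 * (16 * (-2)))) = -0.03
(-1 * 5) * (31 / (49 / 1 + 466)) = -0.30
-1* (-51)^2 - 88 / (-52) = -33791 / 13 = -2599.31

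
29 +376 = 405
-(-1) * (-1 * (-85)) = 85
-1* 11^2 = -121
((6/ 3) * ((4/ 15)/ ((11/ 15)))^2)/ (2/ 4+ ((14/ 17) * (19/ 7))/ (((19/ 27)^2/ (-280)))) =-20672/ 98754997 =-0.00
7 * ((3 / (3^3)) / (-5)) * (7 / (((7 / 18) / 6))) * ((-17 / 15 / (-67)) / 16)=-119 / 6700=-0.02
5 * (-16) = -80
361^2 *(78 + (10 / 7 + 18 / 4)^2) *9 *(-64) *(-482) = 200598060930336 / 49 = 4093837978170.12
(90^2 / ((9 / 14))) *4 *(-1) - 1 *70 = -50470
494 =494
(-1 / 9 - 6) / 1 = -55 / 9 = -6.11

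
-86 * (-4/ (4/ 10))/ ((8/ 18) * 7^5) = 0.12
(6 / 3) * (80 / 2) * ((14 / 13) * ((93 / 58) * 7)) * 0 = 0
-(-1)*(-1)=-1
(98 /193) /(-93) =-98 /17949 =-0.01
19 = 19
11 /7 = 1.57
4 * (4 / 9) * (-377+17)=-640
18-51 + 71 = 38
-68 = -68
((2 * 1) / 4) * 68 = 34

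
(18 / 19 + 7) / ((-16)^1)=-151 / 304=-0.50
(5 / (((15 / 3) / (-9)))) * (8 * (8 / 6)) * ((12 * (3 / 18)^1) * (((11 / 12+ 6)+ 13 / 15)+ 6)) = -13232 / 5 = -2646.40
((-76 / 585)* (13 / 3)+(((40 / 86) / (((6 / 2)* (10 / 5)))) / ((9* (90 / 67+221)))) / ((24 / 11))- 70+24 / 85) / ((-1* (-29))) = -1239842793263 / 511598434860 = -2.42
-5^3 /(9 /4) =-500 /9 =-55.56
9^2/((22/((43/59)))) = 3483/1298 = 2.68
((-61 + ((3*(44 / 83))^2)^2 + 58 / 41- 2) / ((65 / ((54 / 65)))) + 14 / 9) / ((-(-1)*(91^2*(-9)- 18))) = -62904517990576 / 5515636282146522675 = -0.00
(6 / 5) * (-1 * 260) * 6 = -1872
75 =75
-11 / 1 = -11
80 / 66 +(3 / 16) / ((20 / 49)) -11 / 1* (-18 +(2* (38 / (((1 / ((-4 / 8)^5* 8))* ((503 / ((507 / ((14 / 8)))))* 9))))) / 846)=3140658886213 / 15727884480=199.69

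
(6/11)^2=36/121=0.30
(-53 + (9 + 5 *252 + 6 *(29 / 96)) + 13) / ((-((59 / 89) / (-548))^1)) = 1017443.85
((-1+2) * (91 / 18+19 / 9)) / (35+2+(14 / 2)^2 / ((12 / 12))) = 0.08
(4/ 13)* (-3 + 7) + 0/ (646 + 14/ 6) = 16/ 13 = 1.23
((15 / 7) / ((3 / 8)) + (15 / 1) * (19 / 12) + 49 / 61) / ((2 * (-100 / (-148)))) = 1912789 / 85400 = 22.40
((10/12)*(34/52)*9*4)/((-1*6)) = -85/26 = -3.27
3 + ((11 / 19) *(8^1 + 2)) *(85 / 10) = 992 / 19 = 52.21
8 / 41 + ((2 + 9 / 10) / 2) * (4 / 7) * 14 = 11.80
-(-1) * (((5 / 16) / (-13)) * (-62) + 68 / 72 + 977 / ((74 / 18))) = 8314571 / 34632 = 240.08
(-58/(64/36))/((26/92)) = -6003/52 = -115.44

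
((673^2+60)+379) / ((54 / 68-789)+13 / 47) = -724482064 / 1259111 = -575.39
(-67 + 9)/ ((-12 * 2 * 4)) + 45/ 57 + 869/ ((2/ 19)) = 7530287/ 912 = 8256.89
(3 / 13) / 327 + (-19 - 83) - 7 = -154452 / 1417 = -109.00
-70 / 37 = -1.89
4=4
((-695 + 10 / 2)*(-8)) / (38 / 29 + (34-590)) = -26680 / 2681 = -9.95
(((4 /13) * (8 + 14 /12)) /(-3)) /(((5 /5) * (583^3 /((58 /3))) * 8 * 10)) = -29 /25291820268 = -0.00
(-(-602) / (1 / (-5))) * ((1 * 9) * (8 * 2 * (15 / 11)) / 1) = -591054.55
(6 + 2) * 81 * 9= 5832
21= 21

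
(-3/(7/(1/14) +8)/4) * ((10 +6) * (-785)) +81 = 9003/53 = 169.87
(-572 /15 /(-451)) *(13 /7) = 676 /4305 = 0.16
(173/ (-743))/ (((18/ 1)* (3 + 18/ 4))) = -173/ 100305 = -0.00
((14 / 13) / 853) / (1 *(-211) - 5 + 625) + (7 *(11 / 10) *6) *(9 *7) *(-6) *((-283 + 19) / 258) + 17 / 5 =17428289739933 / 975111215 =17873.13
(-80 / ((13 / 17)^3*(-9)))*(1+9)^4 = 3930400000 / 19773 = 198776.11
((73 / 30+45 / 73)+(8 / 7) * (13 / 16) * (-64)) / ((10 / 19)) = -107.12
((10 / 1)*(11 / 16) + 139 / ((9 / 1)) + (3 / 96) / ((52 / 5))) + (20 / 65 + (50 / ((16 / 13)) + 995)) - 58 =1000.26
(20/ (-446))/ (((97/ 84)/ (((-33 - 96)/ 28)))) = 0.18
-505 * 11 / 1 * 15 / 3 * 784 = -21775600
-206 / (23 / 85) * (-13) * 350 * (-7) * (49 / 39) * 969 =-678970386500 / 23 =-29520451586.96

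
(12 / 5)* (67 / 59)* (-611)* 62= -30457128 / 295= -103244.50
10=10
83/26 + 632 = 16515/26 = 635.19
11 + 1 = 12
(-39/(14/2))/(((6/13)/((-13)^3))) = 371293/14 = 26520.93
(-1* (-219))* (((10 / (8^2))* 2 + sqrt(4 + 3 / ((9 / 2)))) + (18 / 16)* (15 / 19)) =736.04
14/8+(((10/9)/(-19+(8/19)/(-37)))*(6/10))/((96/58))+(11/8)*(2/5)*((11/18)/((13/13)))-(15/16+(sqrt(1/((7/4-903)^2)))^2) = 5639741052793/5002325974800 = 1.13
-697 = -697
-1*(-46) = 46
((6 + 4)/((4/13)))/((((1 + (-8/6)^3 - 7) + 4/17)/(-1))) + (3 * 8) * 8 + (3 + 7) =1538371/7468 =206.00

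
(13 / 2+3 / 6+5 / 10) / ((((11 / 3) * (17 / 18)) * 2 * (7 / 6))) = 1215 / 1309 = 0.93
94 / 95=0.99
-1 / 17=-0.06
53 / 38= 1.39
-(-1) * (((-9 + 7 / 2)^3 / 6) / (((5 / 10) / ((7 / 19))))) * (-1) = 9317 / 456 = 20.43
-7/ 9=-0.78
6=6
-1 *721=-721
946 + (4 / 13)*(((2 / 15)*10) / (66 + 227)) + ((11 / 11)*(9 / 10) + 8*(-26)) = 738.90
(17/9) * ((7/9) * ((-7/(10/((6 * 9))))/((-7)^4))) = -17/735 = -0.02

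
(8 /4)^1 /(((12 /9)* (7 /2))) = 3 /7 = 0.43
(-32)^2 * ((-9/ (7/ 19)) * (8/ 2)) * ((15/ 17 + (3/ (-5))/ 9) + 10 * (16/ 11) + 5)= -1904898048/ 935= -2037324.12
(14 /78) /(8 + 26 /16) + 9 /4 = 2.27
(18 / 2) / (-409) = -9 / 409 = -0.02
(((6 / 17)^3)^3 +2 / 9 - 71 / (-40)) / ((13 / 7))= 596878178203321 / 554991262005960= 1.08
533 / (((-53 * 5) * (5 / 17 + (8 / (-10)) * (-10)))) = -9061 / 37365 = -0.24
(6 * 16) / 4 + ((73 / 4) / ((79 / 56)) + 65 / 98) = 291099 / 7742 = 37.60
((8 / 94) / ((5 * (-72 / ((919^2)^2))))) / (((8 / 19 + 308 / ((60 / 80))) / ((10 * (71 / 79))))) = -962219148390629 / 261009048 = -3686535.60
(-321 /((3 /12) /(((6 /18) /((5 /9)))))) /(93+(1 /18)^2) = -1248048 /150665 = -8.28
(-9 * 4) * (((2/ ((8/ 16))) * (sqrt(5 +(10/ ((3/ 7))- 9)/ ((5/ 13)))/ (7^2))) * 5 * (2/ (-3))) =32 * sqrt(9510)/ 49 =63.69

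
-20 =-20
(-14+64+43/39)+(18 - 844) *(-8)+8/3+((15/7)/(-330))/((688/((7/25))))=32770575187/4919200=6661.77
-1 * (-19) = 19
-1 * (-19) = 19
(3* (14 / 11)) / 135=14 / 495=0.03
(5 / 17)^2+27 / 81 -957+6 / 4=-955.08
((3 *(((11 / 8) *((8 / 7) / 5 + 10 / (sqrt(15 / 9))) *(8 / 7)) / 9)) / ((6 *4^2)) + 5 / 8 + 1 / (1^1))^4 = 7.75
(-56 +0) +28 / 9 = -476 / 9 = -52.89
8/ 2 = 4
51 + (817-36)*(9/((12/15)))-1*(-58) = 35581/4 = 8895.25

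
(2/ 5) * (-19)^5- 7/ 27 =-133709381/ 135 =-990439.86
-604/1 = -604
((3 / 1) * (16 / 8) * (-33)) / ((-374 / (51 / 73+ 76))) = 50391 / 1241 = 40.61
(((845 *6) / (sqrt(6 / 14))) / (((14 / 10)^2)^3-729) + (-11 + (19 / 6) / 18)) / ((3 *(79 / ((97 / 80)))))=-113393 / 2047680-1515625 *sqrt(21) / 126470784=-0.11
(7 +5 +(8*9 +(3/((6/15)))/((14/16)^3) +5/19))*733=456001499/6517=69971.08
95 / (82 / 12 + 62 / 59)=33630 / 2791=12.05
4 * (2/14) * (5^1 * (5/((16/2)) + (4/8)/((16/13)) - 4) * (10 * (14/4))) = -2375/8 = -296.88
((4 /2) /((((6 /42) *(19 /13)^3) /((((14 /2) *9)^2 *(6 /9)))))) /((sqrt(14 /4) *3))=3875508 *sqrt(14) /6859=2114.13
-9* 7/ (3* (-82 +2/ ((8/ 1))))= 28/ 109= 0.26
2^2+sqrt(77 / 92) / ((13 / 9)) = 9* sqrt(1771) / 598+4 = 4.63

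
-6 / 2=-3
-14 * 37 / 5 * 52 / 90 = -13468 / 225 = -59.86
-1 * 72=-72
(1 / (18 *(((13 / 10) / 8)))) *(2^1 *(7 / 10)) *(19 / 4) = 266 / 117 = 2.27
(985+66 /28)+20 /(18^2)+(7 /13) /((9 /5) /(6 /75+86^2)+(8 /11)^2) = 57504954370571 /58177696122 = 988.44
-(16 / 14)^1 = -8 / 7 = -1.14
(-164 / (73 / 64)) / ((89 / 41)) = -430336 / 6497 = -66.24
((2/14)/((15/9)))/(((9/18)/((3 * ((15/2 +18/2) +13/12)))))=633/70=9.04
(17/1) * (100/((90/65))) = 11050/9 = 1227.78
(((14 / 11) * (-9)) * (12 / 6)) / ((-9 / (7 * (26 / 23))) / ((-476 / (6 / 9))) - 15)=3638544 / 2382127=1.53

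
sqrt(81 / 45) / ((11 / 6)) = 18 * sqrt(5) / 55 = 0.73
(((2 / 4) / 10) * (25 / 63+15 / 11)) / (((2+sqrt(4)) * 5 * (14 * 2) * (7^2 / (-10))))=-61 / 1901592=-0.00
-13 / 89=-0.15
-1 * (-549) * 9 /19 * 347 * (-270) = -462922290 /19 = -24364331.05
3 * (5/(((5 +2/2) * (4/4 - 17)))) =-5/32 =-0.16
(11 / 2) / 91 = 11 / 182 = 0.06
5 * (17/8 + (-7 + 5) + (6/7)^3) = 10355/2744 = 3.77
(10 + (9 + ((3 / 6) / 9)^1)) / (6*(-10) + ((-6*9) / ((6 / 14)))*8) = -343 / 19224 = -0.02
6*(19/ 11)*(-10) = -1140/ 11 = -103.64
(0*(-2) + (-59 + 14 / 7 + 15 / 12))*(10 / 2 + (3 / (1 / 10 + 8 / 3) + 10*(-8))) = 4120.80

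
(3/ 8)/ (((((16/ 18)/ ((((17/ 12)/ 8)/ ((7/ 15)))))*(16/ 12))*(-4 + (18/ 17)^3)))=-0.04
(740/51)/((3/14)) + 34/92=68.08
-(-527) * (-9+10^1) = 527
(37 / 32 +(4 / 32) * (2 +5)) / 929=0.00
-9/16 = -0.56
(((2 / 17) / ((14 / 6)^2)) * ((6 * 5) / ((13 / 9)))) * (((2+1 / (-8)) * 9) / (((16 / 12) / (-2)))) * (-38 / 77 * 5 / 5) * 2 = 9349425 / 833833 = 11.21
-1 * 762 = -762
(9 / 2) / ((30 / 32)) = 24 / 5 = 4.80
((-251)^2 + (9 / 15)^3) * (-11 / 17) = -86626672 / 2125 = -40765.49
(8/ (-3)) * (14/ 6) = -56/ 9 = -6.22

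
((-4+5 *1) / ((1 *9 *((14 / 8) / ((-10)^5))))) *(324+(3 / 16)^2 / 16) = -460803125 / 224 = -2057156.81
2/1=2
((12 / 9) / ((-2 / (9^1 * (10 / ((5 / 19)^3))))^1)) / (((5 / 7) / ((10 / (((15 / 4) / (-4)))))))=6145664 / 125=49165.31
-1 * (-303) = 303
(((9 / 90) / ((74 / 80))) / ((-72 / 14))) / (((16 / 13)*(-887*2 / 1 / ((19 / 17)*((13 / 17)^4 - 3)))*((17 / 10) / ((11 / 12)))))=-10555640095 / 684435637737504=-0.00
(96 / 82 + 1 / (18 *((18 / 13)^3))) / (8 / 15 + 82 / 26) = 333380125 / 1031529168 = 0.32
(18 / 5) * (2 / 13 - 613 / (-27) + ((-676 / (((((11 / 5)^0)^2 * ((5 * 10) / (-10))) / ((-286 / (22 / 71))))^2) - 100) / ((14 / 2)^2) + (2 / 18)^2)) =-1212800096524 / 716625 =-1692377.60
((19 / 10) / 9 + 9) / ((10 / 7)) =6.45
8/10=0.80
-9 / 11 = -0.82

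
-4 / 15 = -0.27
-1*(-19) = 19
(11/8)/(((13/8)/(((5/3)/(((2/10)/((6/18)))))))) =275/117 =2.35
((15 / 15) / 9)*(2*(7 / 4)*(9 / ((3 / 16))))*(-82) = -4592 / 3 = -1530.67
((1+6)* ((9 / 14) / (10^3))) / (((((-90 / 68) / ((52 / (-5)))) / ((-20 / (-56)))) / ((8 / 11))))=442 / 48125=0.01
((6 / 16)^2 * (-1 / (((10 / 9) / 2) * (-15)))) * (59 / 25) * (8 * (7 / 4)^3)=546399 / 320000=1.71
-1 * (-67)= 67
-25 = -25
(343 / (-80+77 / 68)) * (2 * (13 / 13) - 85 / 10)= 151606 / 5363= 28.27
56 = 56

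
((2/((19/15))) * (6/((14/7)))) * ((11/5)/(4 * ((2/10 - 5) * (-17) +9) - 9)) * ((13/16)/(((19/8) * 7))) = 2145/1488403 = 0.00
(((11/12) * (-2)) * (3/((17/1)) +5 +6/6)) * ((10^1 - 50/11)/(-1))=1050/17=61.76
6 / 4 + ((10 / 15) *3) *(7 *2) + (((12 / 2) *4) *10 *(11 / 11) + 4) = 547 / 2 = 273.50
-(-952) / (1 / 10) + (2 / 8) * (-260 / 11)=104655 / 11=9514.09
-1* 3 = -3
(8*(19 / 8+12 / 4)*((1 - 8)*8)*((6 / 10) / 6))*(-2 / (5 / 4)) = 9632 / 25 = 385.28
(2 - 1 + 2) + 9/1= 12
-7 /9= -0.78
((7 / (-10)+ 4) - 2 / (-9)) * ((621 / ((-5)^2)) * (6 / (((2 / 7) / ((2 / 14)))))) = 65619 / 250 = 262.48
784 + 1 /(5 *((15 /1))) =58801 /75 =784.01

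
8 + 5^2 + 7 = 40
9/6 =3/2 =1.50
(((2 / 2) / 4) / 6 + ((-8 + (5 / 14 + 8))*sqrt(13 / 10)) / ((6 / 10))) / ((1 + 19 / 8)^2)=8 / 2187 + 80*sqrt(130) / 15309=0.06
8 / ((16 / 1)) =1 / 2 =0.50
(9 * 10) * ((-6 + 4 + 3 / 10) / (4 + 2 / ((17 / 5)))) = -867 / 26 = -33.35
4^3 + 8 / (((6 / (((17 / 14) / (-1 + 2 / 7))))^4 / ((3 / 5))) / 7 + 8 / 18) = 3158341054 / 49184647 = 64.21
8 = 8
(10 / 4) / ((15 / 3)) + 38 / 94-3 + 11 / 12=-1.18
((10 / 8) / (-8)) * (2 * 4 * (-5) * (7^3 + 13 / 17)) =36525 / 17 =2148.53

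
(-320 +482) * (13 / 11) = 2106 / 11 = 191.45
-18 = -18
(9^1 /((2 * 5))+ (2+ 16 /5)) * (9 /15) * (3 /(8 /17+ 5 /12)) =55998 /4525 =12.38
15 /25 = 3 /5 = 0.60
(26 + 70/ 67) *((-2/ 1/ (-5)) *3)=10872/ 335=32.45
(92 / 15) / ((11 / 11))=92 / 15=6.13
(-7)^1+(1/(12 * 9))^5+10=44079842305/14693280768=3.00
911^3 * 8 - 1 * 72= 6048464176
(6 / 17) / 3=2 / 17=0.12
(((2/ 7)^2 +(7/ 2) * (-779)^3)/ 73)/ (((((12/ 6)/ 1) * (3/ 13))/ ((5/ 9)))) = -1171055128165/ 42924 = -27282059.64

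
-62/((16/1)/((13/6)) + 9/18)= -7.86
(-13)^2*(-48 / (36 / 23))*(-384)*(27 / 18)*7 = 20896512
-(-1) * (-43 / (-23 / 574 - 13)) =24682 / 7485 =3.30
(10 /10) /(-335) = -1 /335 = -0.00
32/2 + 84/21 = 20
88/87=1.01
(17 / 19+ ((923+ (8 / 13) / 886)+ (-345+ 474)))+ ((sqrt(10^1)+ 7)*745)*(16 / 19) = 7428.39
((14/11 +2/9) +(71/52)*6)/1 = 24935/2574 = 9.69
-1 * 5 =-5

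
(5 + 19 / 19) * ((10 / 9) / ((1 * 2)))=10 / 3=3.33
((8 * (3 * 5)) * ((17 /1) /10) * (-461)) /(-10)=9404.40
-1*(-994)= 994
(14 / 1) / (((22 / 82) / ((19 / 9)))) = 110.16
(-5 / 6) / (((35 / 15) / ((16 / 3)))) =-1.90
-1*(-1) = 1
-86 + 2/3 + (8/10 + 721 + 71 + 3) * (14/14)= 10657/15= 710.47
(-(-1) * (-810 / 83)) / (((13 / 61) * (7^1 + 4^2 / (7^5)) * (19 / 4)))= -664347096 / 482450033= -1.38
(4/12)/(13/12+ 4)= 4/61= 0.07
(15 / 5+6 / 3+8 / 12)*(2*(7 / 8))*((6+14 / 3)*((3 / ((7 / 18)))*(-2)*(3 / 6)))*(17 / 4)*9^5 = -204781932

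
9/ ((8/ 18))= 81/ 4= 20.25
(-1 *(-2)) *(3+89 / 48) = 233 / 24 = 9.71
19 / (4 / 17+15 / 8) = 2584 / 287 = 9.00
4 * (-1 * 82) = -328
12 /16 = 3 /4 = 0.75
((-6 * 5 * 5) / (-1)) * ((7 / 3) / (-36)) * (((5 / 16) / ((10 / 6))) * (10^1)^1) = -875 / 48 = -18.23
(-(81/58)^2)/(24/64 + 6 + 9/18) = -13122/46255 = -0.28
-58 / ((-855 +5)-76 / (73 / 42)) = 2117 / 32621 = 0.06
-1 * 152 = -152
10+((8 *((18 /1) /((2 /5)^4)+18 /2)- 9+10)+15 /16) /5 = 91983 /80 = 1149.79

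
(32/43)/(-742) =-16/15953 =-0.00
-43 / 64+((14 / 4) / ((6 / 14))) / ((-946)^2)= -28860649 / 42955968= -0.67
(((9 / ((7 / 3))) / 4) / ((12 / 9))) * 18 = 729 / 56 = 13.02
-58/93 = -0.62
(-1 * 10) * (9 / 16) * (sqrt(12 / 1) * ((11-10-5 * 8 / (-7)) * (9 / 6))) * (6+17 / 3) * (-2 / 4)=10575 * sqrt(3) / 16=1144.78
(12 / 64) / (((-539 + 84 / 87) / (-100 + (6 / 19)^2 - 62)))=0.06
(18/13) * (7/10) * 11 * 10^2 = 13860/13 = 1066.15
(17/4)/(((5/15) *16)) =51/64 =0.80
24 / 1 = 24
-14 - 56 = -70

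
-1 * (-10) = 10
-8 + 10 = 2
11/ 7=1.57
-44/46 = -22/23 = -0.96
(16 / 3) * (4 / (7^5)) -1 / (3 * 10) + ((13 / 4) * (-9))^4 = 15747210479443 / 21512960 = 731987.16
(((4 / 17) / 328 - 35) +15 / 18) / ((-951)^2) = -71441 / 1891102491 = -0.00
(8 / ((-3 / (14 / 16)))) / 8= -7 / 24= -0.29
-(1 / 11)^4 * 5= -5 / 14641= -0.00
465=465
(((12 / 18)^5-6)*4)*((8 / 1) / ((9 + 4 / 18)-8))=-45632 / 297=-153.64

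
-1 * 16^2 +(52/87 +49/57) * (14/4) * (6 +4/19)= -2348425/10469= -224.32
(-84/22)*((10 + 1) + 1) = -504/11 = -45.82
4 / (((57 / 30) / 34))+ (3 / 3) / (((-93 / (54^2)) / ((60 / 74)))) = 1005880 / 21793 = 46.16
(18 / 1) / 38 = 9 / 19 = 0.47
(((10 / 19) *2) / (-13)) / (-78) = 10 / 9633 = 0.00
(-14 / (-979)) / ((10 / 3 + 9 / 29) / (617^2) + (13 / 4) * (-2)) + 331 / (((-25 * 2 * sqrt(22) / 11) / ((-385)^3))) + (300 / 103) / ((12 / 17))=25578451711609 / 6202320009875 + 755562115 * sqrt(22) / 4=885975117.05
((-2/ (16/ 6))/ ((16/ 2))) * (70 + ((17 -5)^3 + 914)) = -1017/ 4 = -254.25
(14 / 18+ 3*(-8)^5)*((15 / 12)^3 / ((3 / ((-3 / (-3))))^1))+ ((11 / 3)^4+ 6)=-330805247 / 5184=-63812.74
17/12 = 1.42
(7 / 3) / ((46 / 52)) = 182 / 69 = 2.64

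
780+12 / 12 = 781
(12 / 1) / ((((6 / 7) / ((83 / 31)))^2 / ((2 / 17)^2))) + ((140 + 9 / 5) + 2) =605812673 / 4165935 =145.42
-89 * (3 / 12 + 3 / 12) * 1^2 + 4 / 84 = -1867 / 42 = -44.45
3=3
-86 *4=-344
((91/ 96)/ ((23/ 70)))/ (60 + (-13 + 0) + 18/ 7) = 22295/ 383088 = 0.06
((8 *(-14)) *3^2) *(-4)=4032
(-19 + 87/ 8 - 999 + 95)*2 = -7297/ 4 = -1824.25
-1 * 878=-878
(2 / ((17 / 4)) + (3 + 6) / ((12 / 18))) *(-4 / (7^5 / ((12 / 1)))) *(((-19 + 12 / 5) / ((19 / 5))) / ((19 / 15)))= 747000 / 5428661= 0.14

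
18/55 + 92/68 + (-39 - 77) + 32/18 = -947041/8415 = -112.54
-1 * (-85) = 85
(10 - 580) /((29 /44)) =-25080 /29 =-864.83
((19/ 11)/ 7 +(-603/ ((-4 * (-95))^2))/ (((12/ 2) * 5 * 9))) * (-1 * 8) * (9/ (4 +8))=-1.48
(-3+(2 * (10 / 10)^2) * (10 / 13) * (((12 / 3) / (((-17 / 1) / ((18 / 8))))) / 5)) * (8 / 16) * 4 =-1398 / 221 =-6.33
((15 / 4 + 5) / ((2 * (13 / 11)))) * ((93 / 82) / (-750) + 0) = -2387 / 426400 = -0.01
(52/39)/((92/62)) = 62/69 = 0.90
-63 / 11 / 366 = -21 / 1342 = -0.02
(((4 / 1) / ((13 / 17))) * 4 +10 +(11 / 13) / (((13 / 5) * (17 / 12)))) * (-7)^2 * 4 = 17542392 / 2873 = 6105.95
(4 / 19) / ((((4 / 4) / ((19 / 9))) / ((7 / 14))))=2 / 9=0.22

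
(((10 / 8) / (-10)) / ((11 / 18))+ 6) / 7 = 255 / 308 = 0.83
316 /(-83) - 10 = -1146 /83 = -13.81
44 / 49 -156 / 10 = -3602 / 245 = -14.70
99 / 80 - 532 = -42461 / 80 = -530.76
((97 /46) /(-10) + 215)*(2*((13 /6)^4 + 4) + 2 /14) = 23402774989 /2086560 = 11215.96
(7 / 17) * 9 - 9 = -90 / 17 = -5.29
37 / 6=6.17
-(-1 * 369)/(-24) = -123/8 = -15.38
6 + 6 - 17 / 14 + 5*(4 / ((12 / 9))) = 361 / 14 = 25.79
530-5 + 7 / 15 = 7882 / 15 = 525.47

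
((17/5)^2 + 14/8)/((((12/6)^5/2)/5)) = 1331/320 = 4.16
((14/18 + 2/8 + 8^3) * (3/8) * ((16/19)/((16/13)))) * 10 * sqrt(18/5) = 240097 * sqrt(10)/304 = 2497.54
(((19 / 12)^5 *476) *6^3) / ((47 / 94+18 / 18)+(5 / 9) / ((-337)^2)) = 33463762392389 / 49061968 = 682071.34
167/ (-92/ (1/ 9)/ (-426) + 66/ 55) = 59285/ 1116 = 53.12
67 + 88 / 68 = 1161 / 17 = 68.29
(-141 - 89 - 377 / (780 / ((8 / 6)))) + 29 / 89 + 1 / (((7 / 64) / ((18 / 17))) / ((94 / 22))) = -990608914 / 5242545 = -188.96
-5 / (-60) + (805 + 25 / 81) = 260947 / 324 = 805.39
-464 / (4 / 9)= -1044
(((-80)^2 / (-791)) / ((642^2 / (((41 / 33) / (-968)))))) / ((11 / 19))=155800 / 3579963045813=0.00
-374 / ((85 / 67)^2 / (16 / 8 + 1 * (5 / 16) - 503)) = 395575169 / 3400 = 116345.64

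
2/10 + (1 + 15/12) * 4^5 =11521/5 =2304.20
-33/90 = -11/30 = -0.37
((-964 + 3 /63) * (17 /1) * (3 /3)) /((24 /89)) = -30627659 /504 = -60769.16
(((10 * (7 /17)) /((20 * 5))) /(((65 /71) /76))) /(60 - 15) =18886 /248625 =0.08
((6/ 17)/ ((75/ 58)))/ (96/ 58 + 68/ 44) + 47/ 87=23613823/ 37751475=0.63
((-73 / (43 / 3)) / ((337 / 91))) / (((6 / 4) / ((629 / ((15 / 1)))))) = -8356894 / 217365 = -38.45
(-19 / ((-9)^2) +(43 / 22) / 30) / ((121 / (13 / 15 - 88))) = 3945833 / 32343300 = 0.12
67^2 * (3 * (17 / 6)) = 38156.50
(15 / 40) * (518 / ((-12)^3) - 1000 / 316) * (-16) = 236461 / 11376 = 20.79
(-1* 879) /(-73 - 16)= 879 /89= 9.88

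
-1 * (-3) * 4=12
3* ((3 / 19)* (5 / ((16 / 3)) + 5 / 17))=3015 / 5168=0.58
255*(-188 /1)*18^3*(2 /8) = -69896520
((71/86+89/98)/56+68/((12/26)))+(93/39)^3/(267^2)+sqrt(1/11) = sqrt(11)/11+2723315562485225/18480135118536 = 147.67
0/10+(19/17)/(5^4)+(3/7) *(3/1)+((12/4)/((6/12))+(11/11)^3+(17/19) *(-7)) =2.02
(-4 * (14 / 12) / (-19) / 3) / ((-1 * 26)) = -7 / 2223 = -0.00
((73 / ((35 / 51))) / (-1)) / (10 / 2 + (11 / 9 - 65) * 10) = 1971 / 11725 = 0.17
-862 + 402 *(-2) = -1666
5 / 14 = 0.36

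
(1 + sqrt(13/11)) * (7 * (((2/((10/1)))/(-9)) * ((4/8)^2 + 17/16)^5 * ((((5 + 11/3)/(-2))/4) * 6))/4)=41294799/41943040 + 41294799 * sqrt(143)/461373440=2.05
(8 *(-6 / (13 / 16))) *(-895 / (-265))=-137472 / 689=-199.52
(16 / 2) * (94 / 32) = 47 / 2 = 23.50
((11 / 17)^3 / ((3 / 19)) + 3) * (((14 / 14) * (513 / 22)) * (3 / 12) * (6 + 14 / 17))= 172340127 / 918731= 187.58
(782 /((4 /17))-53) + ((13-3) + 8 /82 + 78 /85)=22872161 /6970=3281.52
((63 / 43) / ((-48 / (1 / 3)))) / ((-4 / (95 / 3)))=665 / 8256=0.08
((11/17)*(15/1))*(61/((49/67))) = 809.55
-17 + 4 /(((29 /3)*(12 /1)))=-492 /29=-16.97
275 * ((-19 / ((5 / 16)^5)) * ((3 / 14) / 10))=-37568.98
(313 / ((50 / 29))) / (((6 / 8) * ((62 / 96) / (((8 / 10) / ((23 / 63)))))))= 73196928 / 89125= 821.28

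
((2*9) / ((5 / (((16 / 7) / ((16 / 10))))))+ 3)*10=81.43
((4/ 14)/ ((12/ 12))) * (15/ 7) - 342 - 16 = -17512/ 49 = -357.39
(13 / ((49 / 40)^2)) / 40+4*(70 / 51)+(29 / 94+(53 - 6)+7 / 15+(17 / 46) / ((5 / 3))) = 53.70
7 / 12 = 0.58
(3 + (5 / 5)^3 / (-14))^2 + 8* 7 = 12657 / 196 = 64.58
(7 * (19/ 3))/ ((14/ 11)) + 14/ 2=251/ 6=41.83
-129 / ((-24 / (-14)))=-301 / 4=-75.25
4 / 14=2 / 7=0.29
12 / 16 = 3 / 4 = 0.75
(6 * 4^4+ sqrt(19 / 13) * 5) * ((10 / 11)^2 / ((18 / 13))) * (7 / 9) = 1750 * sqrt(247) / 9801+ 2329600 / 3267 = 715.88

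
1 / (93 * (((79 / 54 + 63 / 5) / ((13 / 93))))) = 390 / 3648917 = 0.00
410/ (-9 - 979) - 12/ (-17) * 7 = 38011/ 8398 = 4.53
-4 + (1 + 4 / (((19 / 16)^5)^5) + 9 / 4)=-258947077461116598185881579555481 / 372305982753024358146438441121996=-0.70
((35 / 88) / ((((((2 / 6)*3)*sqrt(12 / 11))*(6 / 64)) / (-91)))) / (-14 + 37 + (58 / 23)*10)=-146510*sqrt(33) / 109791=-7.67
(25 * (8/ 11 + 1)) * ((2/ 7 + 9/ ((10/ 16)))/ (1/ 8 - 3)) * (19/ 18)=-3711080/ 15939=-232.83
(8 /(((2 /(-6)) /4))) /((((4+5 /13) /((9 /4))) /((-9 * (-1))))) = -8424 /19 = -443.37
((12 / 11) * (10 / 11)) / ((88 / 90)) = 1350 / 1331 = 1.01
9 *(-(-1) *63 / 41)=567 / 41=13.83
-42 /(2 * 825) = -7 /275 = -0.03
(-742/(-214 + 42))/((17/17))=371/86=4.31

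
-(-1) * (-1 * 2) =-2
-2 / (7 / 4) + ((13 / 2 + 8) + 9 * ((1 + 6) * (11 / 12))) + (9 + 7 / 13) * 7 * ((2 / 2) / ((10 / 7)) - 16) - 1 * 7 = -1742581 / 1820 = -957.46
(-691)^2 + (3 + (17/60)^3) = 103136548913/216000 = 477484.02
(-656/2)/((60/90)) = -492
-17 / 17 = -1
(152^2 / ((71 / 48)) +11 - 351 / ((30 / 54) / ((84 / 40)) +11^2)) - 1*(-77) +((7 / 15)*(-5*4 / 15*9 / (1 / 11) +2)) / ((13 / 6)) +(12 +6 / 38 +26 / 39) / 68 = 447410002003 / 28539444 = 15676.90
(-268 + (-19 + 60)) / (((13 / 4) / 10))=-9080 / 13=-698.46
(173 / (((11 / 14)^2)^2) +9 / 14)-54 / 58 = 2696550011 / 5944246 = 453.64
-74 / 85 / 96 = -37 / 4080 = -0.01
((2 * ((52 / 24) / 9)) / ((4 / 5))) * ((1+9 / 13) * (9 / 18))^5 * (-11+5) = -805255 / 514098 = -1.57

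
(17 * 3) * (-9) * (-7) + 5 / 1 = 3218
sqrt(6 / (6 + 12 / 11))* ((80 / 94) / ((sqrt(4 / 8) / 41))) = 1640* sqrt(286) / 611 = 45.39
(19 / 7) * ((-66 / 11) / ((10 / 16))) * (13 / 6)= -1976 / 35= -56.46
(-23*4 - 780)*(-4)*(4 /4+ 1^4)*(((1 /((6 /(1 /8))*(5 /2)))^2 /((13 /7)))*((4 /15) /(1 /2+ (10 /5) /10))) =872 /8775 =0.10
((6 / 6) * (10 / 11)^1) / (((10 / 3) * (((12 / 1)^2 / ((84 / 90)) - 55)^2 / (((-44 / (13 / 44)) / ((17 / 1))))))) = -25872 / 106748525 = -0.00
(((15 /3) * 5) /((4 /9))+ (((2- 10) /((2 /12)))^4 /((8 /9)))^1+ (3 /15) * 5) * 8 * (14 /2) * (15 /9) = 1672167070 /3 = 557389023.33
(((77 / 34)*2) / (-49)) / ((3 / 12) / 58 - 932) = 2552 / 25730537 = 0.00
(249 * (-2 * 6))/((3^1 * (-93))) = 332/31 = 10.71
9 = 9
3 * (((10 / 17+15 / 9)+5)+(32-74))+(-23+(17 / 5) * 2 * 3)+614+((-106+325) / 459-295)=162671 / 765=212.64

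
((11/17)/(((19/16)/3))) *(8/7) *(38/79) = 8448/9401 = 0.90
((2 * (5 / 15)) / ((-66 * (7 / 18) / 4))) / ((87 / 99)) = -24 / 203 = -0.12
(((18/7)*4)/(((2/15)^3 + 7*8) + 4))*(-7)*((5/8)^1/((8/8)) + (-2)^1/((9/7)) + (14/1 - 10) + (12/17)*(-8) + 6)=-14137875/3442636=-4.11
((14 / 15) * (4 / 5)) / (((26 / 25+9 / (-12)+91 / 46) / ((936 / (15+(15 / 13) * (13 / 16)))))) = 8572928 / 443445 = 19.33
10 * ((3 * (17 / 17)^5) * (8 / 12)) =20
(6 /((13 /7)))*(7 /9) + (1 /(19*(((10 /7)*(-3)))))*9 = 17801 /7410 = 2.40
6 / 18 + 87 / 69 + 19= 1421 / 69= 20.59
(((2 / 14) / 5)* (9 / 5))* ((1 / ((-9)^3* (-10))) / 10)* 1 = 1 / 1417500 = 0.00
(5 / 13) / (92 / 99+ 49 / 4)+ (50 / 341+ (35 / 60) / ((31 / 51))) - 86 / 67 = -0.15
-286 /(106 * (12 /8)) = -286 /159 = -1.80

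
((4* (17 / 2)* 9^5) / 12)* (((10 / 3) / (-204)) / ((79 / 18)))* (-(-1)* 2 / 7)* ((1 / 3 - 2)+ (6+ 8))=-1213785 / 553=-2194.91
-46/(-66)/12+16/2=3191/396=8.06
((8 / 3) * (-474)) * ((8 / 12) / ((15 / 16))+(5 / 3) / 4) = -64148 / 45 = -1425.51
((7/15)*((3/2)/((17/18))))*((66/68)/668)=2079/1930520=0.00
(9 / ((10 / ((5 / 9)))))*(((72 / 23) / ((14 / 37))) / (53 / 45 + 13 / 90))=59940 / 19159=3.13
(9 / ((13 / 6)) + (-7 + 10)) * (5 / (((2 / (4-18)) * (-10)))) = 651 / 26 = 25.04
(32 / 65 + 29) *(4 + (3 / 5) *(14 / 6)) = 51759 / 325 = 159.26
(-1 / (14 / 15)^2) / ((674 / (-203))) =6525 / 18872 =0.35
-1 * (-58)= 58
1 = 1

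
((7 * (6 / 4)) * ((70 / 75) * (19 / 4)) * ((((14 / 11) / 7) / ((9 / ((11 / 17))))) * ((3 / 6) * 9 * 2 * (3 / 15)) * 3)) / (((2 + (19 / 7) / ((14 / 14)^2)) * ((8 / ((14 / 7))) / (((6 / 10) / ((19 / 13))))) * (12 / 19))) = 0.11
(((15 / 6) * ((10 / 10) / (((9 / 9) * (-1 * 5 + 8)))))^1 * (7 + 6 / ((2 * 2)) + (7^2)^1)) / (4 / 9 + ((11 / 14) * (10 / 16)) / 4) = 84.48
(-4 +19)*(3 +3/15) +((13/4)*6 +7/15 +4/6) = 2059/30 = 68.63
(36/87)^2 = 144/841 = 0.17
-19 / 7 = -2.71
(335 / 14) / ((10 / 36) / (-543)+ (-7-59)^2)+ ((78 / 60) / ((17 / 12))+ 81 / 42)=144481665243 / 50664891410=2.85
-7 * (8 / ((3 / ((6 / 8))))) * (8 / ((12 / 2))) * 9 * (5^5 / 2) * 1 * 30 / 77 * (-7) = 7875000 / 11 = 715909.09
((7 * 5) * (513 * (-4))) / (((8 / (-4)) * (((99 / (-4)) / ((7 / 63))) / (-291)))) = 46912.73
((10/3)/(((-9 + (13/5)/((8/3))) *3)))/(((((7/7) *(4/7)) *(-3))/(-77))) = -53900/8667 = -6.22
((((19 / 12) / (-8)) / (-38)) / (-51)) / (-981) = 1 / 9605952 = 0.00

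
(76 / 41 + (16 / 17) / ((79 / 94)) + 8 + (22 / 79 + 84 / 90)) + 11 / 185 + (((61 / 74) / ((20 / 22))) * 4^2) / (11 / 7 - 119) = 16916094603 / 1395571735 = 12.12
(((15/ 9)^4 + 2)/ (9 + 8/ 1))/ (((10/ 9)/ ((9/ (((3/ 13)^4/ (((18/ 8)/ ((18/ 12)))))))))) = 22477507/ 9180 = 2448.53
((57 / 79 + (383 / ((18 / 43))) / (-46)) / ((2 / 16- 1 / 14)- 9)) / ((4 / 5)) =43884925 / 16385706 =2.68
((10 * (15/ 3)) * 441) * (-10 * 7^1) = -1543500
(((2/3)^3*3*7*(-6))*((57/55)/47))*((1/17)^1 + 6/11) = -240464/483395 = -0.50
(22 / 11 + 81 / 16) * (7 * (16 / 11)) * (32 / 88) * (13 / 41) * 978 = 40227096 / 4961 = 8108.67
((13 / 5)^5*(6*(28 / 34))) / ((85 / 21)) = 654960852 / 4515625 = 145.04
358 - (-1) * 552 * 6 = 3670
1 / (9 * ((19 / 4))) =4 / 171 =0.02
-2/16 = -0.12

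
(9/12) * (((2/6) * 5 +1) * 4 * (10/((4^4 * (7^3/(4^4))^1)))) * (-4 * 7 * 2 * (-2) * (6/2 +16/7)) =47360/343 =138.08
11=11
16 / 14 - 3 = -13 / 7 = -1.86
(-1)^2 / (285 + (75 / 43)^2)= 1849 / 532590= 0.00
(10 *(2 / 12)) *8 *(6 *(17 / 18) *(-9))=-680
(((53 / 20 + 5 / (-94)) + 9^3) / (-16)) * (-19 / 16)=13066319 / 240640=54.30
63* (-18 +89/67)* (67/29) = -70371/29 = -2426.59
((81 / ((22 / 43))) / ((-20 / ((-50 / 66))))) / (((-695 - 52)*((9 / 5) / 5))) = -5375 / 241032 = -0.02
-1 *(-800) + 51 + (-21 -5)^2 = 1527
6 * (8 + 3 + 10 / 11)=786 / 11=71.45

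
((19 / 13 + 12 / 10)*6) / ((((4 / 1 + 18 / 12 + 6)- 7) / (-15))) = -53.23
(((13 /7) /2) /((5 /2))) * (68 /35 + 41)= 19539 /1225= 15.95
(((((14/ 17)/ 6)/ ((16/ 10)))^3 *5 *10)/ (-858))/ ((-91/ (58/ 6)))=4440625/ 1136324547072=0.00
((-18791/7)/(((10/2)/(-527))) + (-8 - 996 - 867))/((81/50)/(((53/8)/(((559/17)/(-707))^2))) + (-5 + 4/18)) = -484179177400293060/8229489973379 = -58834.65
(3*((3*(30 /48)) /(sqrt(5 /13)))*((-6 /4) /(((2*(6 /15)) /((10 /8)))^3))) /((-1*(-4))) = -421875*sqrt(65) /262144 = -12.97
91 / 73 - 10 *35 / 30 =-2282 / 219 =-10.42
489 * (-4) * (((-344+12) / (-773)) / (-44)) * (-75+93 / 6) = -9659706 / 8503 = -1136.04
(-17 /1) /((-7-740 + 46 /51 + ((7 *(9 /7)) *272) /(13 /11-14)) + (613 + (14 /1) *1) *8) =-40749 /9777179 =-0.00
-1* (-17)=17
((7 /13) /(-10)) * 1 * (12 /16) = -21 /520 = -0.04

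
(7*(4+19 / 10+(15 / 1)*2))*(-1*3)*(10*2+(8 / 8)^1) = -158319 / 10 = -15831.90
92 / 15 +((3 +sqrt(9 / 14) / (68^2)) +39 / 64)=3 *sqrt(14) / 64736 +9353 / 960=9.74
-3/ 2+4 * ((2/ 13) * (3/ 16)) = -18/ 13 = -1.38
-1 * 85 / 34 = -5 / 2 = -2.50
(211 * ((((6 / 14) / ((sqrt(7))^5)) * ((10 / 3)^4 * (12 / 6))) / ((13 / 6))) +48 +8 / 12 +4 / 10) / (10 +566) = 23 / 270 +131875 * sqrt(7) / 2528253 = 0.22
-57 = -57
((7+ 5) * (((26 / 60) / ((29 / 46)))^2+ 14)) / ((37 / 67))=733931668 / 2333775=314.48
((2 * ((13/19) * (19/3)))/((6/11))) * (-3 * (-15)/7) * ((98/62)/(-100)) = -1001/620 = -1.61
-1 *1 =-1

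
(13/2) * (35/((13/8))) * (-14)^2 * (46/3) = 1262240/3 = 420746.67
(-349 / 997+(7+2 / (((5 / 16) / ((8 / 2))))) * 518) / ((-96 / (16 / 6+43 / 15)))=-776317011 / 797600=-973.32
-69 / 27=-23 / 9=-2.56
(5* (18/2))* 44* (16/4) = 7920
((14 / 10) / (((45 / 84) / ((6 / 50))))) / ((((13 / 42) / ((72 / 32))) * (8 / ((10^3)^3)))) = 3704400000 / 13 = 284953846.15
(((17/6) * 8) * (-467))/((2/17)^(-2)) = -7472/51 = -146.51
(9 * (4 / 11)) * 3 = 108 / 11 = 9.82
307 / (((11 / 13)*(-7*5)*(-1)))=3991 / 385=10.37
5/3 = 1.67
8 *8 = 64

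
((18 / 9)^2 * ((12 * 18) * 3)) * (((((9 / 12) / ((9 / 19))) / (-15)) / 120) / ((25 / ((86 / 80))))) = -2451 / 25000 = -0.10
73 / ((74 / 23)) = 1679 / 74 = 22.69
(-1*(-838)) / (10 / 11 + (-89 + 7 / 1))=-4609 / 446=-10.33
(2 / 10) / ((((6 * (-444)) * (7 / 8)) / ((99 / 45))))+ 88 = 5128189 / 58275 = 88.00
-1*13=-13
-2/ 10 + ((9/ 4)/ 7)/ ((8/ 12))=79/ 280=0.28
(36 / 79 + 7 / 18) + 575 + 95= 953941 / 1422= 670.84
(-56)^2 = 3136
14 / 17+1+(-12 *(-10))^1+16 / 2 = 129.82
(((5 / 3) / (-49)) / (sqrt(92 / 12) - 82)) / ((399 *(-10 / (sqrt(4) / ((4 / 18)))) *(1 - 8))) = sqrt(69) / 1838354462 + 123 / 919177231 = 0.00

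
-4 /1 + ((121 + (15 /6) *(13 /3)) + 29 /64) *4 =25207 /48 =525.15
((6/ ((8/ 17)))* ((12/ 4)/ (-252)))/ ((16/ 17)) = -289/ 1792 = -0.16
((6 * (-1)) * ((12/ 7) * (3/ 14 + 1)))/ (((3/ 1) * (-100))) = 0.04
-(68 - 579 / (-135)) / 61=-3253 / 2745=-1.19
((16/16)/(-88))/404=-1/35552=-0.00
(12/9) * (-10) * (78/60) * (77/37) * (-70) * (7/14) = 140140/111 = 1262.52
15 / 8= 1.88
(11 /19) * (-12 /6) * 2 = -44 /19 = -2.32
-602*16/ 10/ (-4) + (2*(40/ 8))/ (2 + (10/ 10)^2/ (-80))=195436/ 795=245.83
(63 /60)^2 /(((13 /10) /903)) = 765.81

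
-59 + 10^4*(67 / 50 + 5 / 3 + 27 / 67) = 6841541 / 201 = 34037.52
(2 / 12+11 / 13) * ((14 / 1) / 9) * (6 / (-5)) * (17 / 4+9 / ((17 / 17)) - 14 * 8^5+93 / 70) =5073635881 / 5850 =867288.18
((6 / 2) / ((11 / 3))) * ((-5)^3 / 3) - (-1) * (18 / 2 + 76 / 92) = -6139 / 253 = -24.26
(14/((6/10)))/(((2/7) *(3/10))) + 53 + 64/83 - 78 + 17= 197950/747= 264.99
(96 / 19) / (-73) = -96 / 1387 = -0.07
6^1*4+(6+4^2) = 46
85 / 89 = 0.96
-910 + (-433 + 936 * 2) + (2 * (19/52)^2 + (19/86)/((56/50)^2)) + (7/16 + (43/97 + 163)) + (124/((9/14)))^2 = 3393054608275649/89527812192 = 37899.45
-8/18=-4/9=-0.44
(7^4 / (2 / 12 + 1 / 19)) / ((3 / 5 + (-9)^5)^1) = -45619 / 246035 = -0.19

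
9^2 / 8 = 81 / 8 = 10.12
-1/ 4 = -0.25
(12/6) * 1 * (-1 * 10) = -20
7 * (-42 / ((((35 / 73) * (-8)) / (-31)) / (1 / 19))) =-47523 / 380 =-125.06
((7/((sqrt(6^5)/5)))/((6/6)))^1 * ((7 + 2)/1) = 35 * sqrt(6)/24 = 3.57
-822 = -822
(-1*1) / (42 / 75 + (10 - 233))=25 / 5561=0.00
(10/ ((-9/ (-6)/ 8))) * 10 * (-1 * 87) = -46400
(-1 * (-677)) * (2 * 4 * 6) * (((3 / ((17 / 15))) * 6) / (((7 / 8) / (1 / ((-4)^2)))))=4386960 / 119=36865.21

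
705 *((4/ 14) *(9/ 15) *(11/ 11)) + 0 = 846/ 7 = 120.86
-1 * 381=-381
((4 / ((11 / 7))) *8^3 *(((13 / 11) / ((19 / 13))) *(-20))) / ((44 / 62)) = -29699.20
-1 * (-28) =28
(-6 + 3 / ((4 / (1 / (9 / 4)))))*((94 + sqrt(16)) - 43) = -935 / 3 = -311.67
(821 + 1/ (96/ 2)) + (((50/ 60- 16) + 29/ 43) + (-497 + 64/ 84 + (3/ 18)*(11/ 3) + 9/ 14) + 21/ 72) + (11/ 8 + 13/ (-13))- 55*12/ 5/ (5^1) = 61940987/ 216720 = 285.81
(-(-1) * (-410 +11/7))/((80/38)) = -54321/280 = -194.00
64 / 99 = 0.65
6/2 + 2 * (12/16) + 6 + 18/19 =435/38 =11.45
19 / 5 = 3.80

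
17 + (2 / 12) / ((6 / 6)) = 103 / 6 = 17.17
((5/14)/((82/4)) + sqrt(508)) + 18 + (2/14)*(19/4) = 21463/1148 + 2*sqrt(127) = 41.23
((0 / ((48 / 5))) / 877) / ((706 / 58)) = 0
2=2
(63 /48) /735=1 /560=0.00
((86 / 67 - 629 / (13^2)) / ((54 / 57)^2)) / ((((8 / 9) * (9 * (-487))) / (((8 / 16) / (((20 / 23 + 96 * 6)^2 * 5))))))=1757487707 / 8387164029798927360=0.00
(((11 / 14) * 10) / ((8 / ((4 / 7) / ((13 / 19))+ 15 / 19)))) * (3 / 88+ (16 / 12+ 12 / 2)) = 27317525 / 2323776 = 11.76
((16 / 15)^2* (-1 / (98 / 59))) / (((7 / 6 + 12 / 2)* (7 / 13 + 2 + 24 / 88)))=-1079936 / 31763025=-0.03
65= 65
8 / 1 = 8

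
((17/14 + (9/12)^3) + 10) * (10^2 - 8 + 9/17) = 8200049/7616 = 1076.69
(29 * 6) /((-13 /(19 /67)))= -3306 /871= -3.80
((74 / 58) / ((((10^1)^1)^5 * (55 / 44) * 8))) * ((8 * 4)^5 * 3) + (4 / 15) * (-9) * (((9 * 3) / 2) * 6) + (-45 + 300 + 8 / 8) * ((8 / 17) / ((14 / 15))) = 3402907692 / 53921875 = 63.11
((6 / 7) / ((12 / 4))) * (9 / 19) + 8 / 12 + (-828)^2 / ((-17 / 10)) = -2735474720 / 6783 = -403283.90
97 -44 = 53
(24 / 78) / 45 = 4 / 585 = 0.01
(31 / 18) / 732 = 31 / 13176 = 0.00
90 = 90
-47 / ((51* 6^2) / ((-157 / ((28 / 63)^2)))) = 22137 / 1088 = 20.35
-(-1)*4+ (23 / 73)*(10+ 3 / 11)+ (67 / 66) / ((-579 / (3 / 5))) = 33640799 / 4649370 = 7.24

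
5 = 5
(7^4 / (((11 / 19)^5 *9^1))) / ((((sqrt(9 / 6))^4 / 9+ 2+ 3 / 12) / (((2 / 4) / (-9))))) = -5945113699 / 65225655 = -91.15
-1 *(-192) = 192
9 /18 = 1 /2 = 0.50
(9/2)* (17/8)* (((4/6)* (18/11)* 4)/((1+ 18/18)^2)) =459/44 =10.43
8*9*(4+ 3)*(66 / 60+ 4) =12852 / 5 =2570.40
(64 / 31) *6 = 384 / 31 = 12.39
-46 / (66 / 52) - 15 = -1691 / 33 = -51.24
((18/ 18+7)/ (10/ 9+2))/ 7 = 18/ 49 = 0.37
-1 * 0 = 0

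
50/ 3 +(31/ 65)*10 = 836/ 39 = 21.44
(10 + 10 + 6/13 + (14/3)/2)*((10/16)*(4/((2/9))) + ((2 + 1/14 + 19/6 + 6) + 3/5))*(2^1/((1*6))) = 1231519/7020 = 175.43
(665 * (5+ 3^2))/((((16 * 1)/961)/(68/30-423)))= -5646394901/24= -235266454.21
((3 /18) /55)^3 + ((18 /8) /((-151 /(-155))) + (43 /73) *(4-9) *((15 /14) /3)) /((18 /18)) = 3487641005911 /2772934857000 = 1.26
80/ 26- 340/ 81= -1180/ 1053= -1.12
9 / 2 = 4.50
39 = 39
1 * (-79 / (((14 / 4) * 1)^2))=-316 / 49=-6.45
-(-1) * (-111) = -111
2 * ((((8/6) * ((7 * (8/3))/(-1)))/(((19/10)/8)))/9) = -35840/1539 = -23.29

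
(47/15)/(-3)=-47/45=-1.04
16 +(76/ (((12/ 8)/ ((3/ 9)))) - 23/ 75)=7331/ 225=32.58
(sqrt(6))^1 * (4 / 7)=4 * sqrt(6) / 7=1.40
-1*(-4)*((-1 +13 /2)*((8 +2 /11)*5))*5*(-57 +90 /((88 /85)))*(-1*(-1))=134693.18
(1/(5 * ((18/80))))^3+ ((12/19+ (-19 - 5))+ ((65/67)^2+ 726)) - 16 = 42794976593/62177139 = 688.28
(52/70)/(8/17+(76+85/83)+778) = 36686/42248605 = 0.00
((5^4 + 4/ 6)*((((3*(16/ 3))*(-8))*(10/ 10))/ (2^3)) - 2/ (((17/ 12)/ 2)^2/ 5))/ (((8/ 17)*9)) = -1087066/ 459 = -2368.34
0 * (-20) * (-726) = 0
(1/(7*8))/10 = 1/560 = 0.00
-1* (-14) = 14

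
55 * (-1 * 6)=-330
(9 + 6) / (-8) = -15 / 8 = -1.88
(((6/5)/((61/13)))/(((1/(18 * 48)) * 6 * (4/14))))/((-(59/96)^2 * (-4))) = 90574848/1061705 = 85.31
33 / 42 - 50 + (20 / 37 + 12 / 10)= -122957 / 2590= -47.47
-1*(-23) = 23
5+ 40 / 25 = 33 / 5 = 6.60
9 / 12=3 / 4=0.75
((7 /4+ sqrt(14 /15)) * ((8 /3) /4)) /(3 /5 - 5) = -35 /132 - sqrt(210) /99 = -0.41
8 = 8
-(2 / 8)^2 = -0.06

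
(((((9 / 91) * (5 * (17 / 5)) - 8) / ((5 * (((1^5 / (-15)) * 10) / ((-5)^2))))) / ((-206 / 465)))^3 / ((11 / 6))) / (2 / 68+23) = -121854783342041015625 / 4202875417909168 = -28993.19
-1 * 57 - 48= -105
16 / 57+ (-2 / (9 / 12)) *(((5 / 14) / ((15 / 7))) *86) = -6488 / 171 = -37.94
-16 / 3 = -5.33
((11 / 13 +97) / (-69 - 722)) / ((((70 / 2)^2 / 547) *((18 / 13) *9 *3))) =-115964 / 78486975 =-0.00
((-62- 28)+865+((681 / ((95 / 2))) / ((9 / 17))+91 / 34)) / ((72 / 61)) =475683917 / 697680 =681.81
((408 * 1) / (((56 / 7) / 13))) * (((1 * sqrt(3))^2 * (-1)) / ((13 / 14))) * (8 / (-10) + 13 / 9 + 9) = -103292 / 5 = -20658.40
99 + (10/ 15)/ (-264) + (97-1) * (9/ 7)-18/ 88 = 222.22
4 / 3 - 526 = -1574 / 3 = -524.67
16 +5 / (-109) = 1739 / 109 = 15.95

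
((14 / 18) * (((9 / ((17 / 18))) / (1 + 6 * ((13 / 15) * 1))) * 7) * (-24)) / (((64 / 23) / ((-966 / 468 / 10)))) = 1633023 / 109616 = 14.90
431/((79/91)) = 39221/79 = 496.47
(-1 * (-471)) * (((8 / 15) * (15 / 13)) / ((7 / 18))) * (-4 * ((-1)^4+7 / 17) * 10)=-65111040 / 1547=-42088.58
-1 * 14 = -14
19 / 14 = 1.36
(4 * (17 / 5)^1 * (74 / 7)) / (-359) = -5032 / 12565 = -0.40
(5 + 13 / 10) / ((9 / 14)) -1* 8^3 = -2511 / 5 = -502.20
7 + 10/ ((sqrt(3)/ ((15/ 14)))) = 25 * sqrt(3)/ 7 + 7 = 13.19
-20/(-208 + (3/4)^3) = 256/2657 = 0.10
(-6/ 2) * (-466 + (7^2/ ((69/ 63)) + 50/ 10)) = 28722/ 23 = 1248.78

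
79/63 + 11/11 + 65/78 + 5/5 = 515/126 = 4.09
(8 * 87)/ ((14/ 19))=6612/ 7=944.57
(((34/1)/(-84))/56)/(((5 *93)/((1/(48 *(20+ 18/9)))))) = -17/1154926080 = -0.00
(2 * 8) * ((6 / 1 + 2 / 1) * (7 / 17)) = 896 / 17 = 52.71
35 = 35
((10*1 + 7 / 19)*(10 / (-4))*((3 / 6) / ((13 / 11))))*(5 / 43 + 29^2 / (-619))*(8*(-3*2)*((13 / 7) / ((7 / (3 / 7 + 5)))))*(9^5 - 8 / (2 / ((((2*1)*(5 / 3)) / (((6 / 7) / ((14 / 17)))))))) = -86014186302880 / 1546881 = -55604914.86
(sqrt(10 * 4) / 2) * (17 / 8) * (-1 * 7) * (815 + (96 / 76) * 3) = -1851283 * sqrt(10) / 152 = -38514.94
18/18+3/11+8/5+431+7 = 24248/55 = 440.87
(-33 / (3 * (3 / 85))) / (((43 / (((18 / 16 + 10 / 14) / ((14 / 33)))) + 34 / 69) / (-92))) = 1120797590 / 406949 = 2754.15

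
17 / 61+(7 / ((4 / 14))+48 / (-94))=139153 / 5734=24.27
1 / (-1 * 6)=-1 / 6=-0.17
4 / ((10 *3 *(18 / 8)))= 8 / 135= 0.06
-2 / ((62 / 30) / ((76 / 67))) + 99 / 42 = 36621 / 29078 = 1.26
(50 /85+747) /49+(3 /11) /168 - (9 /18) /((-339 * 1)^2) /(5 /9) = 71411298143 /4680093880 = 15.26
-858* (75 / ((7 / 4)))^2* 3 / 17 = -231660000 / 833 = -278103.24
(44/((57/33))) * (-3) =-1452/19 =-76.42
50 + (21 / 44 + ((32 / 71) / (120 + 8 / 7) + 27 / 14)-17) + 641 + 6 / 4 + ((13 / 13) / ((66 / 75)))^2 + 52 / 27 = 58615081018 / 86056047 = 681.13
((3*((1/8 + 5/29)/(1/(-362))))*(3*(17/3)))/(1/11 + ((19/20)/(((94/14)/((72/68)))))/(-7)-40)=27990284355/203550478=137.51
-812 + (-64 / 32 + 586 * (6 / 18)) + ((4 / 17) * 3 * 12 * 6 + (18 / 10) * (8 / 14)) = -1011764 / 1785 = -566.81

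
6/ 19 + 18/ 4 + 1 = 221/ 38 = 5.82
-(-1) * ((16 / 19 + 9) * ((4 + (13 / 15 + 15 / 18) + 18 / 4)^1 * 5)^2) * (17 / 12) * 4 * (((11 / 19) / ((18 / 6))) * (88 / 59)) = 889331608 / 21299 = 41754.62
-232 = -232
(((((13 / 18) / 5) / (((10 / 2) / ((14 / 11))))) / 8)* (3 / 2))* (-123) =-3731 / 4400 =-0.85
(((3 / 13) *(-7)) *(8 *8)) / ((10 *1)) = -672 / 65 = -10.34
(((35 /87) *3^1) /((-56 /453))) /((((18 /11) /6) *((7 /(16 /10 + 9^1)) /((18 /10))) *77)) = -72027 /56840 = -1.27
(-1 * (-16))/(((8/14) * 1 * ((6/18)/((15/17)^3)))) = 283500/4913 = 57.70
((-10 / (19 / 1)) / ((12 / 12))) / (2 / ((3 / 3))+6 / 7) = -7 / 38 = -0.18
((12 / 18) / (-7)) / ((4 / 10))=-5 / 21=-0.24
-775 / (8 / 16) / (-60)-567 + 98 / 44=-17785 / 33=-538.94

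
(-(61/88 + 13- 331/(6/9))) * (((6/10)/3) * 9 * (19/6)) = 2421759/880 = 2752.00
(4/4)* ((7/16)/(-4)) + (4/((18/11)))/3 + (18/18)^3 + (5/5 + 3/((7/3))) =48277/12096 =3.99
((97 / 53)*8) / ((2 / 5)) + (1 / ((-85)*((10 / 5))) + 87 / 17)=375857 / 9010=41.72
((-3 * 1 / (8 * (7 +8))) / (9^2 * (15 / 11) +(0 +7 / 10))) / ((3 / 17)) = -187 / 146724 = -0.00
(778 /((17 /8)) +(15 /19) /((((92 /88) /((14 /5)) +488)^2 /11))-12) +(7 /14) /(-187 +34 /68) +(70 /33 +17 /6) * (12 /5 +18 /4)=388.30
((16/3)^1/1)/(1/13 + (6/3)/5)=1040/93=11.18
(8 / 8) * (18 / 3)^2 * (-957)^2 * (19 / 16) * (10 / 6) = 261016965 / 4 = 65254241.25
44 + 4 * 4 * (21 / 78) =628 / 13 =48.31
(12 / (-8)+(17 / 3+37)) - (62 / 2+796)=-4715 / 6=-785.83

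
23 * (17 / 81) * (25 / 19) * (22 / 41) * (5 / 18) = 537625 / 567891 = 0.95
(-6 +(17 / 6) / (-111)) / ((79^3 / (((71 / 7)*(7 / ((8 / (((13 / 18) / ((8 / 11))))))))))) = -40743989 / 378275298048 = -0.00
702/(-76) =-351/38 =-9.24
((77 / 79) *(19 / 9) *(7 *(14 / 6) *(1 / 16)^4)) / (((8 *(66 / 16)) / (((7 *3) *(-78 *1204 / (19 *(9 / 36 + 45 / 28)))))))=-5058907 / 5824512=-0.87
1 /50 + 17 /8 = 429 /200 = 2.14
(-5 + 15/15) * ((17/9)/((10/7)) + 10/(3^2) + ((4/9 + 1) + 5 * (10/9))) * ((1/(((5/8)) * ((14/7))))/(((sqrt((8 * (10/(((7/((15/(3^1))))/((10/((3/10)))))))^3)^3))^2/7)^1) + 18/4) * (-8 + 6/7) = 530625000000000000000000524489590758987/437500000000000000000000000000000000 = 1212.86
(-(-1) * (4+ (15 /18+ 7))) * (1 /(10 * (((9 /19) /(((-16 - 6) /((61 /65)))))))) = -192907 /3294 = -58.56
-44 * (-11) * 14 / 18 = 376.44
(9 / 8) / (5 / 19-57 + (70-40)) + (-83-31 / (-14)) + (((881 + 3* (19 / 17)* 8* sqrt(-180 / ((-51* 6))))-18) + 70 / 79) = 456* sqrt(170) / 289 + 1759838925 / 2247392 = 803.63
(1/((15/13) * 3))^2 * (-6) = -338/675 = -0.50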